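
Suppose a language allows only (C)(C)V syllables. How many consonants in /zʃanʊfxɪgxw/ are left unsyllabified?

3

Syllabifying with onset maximization leaves /g/, /x/, /w/ stranded (no codas are permitted; onsets may contain at most 2 consonants).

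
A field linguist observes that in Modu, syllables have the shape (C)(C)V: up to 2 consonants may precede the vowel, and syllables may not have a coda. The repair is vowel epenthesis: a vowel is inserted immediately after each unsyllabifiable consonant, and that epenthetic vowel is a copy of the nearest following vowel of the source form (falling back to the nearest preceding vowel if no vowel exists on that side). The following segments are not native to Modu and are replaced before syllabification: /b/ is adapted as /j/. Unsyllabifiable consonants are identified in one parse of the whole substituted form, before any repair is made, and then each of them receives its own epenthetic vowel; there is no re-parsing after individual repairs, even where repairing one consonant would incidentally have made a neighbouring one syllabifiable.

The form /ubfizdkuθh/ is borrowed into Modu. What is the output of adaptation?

ujfizudkuθuhu

Substitution: /b/ → /j/, giving /ujfizdkuθh/.
Syllabifying with onset maximization leaves /z/, /θ/, /h/ stranded (no codas are permitted; onsets may contain at most 2 consonants).
Inserting the epenthetic vowel yields /z/ → /zu/, /θ/ → /θu/, /h/ → /hu/.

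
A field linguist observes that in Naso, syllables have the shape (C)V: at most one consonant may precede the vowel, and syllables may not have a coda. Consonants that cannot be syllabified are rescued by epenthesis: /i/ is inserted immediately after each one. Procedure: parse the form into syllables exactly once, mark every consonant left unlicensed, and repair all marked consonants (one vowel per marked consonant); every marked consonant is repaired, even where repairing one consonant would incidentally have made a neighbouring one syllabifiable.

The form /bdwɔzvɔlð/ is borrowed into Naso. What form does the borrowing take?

bidiwɔzivɔliði

Syllabifying with onset maximization leaves /b/, /d/, /z/, /l/, /ð/ stranded (no codas are permitted; onsets are limited to one consonant).
Inserting the epenthetic vowel yields /b/ → /bi/, /d/ → /di/, /z/ → /zi/, /l/ → /li/, /ð/ → /ði/.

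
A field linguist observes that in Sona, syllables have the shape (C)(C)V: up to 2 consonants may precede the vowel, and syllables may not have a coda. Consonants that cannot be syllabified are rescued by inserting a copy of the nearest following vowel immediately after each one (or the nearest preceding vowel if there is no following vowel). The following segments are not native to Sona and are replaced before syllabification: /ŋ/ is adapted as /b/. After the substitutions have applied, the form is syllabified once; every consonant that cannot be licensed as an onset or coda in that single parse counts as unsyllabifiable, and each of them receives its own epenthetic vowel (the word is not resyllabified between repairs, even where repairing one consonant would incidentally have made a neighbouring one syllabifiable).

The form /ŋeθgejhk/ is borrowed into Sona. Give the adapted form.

Substitution: /ŋ/ → /b/, giving /beθgejhk/.
The consonants /j/, /h/, /k/ cannot be parsed into a legal (C)(C)V syllable (no codas are permitted; onsets may contain at most 2 consonants).
Each unlicensed consonant becomes the onset of a new syllable: /j/ → /je/, /h/ → /he/, /k/ → /ke/.

beθgejeheke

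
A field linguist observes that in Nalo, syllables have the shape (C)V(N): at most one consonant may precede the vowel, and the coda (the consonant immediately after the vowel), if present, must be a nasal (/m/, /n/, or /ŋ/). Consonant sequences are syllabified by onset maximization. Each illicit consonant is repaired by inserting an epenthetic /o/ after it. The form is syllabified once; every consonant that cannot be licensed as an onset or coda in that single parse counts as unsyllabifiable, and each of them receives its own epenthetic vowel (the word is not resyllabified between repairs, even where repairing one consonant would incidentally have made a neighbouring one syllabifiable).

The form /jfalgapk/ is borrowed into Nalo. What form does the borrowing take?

jofalogapoko

Syllabifying with onset maximization leaves /j/, /l/, /p/, /k/ stranded (only a nasal (/m/, /n/, or /ŋ/) is licensed in coda position; onsets are limited to one consonant).
Each unlicensed consonant becomes the onset of a new syllable: /j/ → /jo/, /l/ → /lo/, /p/ → /po/, /k/ → /ko/.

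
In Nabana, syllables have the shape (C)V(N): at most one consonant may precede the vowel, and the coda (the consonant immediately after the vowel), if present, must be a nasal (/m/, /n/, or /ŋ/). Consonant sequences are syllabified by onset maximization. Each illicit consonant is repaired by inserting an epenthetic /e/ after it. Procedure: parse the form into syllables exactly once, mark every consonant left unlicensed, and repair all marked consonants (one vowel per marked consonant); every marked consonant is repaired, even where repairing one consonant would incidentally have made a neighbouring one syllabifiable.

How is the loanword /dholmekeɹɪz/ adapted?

Under (C)V(N), the unsyllabifiable consonants are /d/, /l/, /z/ (only a nasal (/m/, /n/, or /ŋ/) is licensed in coda position; onsets are limited to one consonant).
Inserting the epenthetic vowel yields /d/ → /de/, /l/ → /le/, /z/ → /ze/.

deholemekeɹɪze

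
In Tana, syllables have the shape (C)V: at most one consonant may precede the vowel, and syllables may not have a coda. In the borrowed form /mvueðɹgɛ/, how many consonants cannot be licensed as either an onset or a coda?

3

Syllabifying with onset maximization leaves /m/, /ð/, /ɹ/ stranded (no codas are permitted; onsets are limited to one consonant).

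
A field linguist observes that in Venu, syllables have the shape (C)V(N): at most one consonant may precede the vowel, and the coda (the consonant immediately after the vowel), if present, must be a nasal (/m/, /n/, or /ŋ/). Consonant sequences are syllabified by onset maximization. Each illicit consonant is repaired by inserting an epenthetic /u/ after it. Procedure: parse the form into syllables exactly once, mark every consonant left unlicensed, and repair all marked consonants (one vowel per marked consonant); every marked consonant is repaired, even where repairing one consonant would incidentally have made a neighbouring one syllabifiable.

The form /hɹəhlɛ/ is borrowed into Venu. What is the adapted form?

The consonants /h/, /h/ cannot be parsed into a legal (C)V(N) syllable (only a nasal (/m/, /n/, or /ŋ/) is licensed in coda position; onsets are limited to one consonant).
Each unlicensed consonant becomes the onset of a new syllable: /h/ → /hu/, /h/ → /hu/.

huɹəhulɛ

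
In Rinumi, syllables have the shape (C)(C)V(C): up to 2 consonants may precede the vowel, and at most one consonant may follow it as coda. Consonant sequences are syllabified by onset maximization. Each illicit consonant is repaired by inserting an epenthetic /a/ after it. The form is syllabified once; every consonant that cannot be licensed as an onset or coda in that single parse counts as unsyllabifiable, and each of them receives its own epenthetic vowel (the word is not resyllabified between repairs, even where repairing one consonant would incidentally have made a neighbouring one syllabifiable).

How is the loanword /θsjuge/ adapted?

Under (C)(C)V(C), the unsyllabifiable consonants are /θ/ (at most one coda consonant is licensed; onsets may contain at most 2 consonants).
Epenthesis after each stranded consonant: /θ/ → /θa/.

θasjuge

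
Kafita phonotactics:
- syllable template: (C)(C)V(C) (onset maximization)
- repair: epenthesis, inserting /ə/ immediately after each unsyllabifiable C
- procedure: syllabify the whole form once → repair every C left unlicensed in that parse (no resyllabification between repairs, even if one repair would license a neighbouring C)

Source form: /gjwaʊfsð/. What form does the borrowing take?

Under (C)(C)V(C), the unsyllabifiable consonants are /g/, /s/, /ð/ (at most one coda consonant is licensed; onsets may contain at most 2 consonants).
Inserting the epenthetic vowel yields /g/ → /gə/, /s/ → /sə/, /ð/ → /ðə/.

gəjwaʊfsəðə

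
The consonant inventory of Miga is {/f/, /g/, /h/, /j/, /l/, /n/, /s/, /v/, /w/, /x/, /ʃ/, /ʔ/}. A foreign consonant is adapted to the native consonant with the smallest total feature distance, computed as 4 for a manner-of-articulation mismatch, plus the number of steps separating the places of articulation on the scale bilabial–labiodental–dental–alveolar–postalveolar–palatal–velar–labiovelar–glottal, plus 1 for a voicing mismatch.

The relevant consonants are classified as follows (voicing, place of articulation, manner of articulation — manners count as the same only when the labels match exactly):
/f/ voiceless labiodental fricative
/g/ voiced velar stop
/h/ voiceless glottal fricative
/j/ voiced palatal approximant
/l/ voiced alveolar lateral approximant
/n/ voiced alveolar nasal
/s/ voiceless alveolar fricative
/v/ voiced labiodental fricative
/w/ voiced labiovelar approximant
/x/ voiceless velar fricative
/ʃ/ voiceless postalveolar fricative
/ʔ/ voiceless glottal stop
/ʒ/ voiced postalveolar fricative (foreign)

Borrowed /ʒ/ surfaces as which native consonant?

/ʃ/ is closest: same manner (fricative), place distance 0 (postalveolar→postalveolar), voicing differs (+1); total 1. Next closest is /s/ at distance 2.

ʃ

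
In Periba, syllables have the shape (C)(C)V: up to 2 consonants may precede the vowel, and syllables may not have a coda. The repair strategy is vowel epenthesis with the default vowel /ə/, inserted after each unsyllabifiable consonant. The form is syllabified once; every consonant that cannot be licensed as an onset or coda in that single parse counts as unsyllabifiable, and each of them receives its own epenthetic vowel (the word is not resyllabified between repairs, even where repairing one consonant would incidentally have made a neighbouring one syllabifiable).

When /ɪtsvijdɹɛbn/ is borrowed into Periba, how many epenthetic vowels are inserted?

4

The unsyllabifiable consonants are /t/, /j/, /b/, /n/; each receives one epenthetic vowel.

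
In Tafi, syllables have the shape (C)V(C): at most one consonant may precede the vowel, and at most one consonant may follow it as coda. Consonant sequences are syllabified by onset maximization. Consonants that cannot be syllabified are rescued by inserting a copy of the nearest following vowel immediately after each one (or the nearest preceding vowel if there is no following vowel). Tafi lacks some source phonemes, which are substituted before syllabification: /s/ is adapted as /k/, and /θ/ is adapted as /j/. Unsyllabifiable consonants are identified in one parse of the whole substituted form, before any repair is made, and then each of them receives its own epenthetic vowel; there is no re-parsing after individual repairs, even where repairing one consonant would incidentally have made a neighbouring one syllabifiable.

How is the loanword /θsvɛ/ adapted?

jɛkɛvɛ

Substitution: /θ/ → /j/, /s/ → /k/, giving /jkvɛ/.
Syllabifying with onset maximization leaves /j/, /k/ stranded (at most one coda consonant is licensed; onsets are limited to one consonant).
Inserting the epenthetic vowel yields /j/ → /jɛ/, /k/ → /kɛ/.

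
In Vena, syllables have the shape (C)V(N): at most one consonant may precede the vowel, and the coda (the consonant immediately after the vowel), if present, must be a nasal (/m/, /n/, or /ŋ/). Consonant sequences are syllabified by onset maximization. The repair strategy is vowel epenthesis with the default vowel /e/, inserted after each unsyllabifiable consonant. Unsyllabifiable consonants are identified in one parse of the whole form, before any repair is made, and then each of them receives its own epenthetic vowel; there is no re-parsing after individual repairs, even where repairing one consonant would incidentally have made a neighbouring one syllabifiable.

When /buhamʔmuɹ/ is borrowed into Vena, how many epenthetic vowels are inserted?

The unsyllabifiable consonants are /ʔ/, /ɹ/; each receives one epenthetic vowel.

2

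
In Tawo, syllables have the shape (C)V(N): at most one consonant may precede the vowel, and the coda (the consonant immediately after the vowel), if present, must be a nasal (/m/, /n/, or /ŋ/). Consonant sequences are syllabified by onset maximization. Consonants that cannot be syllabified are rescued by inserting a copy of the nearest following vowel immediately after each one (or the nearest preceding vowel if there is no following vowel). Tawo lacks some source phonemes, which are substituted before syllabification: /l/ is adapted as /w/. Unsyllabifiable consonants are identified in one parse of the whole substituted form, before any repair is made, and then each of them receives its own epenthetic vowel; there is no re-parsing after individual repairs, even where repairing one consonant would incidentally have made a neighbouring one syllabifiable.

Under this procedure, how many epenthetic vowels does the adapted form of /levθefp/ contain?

3

After substitution the input is /wevθefp/.
The unsyllabifiable consonants are /v/, /f/, /p/; each receives one epenthetic vowel.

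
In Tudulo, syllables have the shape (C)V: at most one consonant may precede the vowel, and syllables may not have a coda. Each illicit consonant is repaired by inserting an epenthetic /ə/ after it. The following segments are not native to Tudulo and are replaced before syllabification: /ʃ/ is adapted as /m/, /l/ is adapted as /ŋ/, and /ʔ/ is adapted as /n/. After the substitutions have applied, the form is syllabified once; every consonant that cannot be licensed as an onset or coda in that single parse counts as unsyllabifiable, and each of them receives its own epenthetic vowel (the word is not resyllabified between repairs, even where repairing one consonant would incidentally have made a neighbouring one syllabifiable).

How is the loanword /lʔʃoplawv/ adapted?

ŋənəmopəŋawəvə

Substitution: /l/ → /ŋ/, /ʔ/ → /n/, /ʃ/ → /m/, giving /ŋnmopŋawv/.
The consonants /ŋ/, /n/, /p/, /w/, /v/ cannot be parsed into a legal (C)V syllable (no codas are permitted; onsets are limited to one consonant).
Epenthesis after each stranded consonant: /ŋ/ → /ŋə/, /n/ → /nə/, /p/ → /pə/, /w/ → /wə/, /v/ → /və/.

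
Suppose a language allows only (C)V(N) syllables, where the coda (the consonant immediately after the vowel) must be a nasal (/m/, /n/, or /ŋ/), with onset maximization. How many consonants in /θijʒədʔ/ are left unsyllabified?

3

Under (C)V(N), the unsyllabifiable consonants are /j/, /d/, /ʔ/ (only a nasal (/m/, /n/, or /ŋ/) is licensed in coda position; onsets are limited to one consonant).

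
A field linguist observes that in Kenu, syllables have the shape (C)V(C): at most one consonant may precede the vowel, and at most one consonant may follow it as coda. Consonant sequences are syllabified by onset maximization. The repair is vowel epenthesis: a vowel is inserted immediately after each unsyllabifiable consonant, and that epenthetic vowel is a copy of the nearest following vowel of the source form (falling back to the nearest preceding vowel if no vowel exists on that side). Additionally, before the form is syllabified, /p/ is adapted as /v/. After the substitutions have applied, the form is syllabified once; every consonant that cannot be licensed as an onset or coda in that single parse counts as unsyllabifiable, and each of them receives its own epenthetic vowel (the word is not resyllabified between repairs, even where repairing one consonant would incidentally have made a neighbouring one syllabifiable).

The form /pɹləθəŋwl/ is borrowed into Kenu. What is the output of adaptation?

Substitution: /p/ → /v/, giving /vɹləθəŋwl/.
Syllabifying with onset maximization leaves /v/, /ɹ/, /w/, /l/ stranded (at most one coda consonant is licensed; onsets are limited to one consonant).
Epenthesis after each stranded consonant: /v/ → /və/, /ɹ/ → /ɹə/, /w/ → /wə/, /l/ → /lə/.

vəɹələθəŋwələ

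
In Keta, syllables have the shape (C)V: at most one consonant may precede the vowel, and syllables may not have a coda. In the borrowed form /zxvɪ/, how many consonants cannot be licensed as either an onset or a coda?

Under (C)V, the unsyllabifiable consonants are /z/, /x/ (no codas are permitted; onsets are limited to one consonant).

2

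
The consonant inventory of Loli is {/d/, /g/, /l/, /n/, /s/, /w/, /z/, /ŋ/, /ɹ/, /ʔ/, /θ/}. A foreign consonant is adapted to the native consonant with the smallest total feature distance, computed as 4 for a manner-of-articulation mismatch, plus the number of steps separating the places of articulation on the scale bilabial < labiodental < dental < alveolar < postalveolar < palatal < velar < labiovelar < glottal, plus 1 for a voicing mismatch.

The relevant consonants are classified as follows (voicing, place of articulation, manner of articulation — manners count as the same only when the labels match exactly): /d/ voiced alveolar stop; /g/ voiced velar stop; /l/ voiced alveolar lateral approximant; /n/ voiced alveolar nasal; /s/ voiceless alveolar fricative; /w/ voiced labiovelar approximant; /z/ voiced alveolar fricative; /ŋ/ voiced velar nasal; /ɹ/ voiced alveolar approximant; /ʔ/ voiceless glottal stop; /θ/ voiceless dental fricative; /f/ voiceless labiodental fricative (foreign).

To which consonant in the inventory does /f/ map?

/θ/ is closest: same manner (fricative), place distance 1 (labiodental→dental), same voicing; total 1. Next closest is /s/ at distance 2.

θ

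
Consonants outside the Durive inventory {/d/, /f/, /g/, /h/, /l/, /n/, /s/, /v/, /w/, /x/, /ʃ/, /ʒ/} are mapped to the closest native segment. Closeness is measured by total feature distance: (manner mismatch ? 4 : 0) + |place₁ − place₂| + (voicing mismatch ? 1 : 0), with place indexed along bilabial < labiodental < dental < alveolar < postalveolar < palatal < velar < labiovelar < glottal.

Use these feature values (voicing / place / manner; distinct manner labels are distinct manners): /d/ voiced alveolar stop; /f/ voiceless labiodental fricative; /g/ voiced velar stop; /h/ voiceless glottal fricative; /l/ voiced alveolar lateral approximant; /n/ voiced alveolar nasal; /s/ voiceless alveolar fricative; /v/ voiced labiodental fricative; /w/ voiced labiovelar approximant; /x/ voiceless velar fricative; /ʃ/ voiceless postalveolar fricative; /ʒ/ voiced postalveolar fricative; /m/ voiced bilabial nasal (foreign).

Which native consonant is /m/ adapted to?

/n/ is closest: same manner (nasal), place distance 3 (bilabial→alveolar), same voicing; total 3. Next closest is /v/ at distance 5.

n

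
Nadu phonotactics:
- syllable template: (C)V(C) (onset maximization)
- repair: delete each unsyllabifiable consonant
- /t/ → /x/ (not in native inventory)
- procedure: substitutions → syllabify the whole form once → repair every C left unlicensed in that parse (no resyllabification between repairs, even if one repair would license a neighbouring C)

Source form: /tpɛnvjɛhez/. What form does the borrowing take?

pɛnjɛhez

Substitution: /t/ → /x/, giving /xpɛnvjɛhez/.
Under (C)V(C), the unsyllabifiable consonants are /x/, /v/ (at most one coda consonant is licensed; onsets are limited to one consonant).
Deletion applies to /x/, /v/.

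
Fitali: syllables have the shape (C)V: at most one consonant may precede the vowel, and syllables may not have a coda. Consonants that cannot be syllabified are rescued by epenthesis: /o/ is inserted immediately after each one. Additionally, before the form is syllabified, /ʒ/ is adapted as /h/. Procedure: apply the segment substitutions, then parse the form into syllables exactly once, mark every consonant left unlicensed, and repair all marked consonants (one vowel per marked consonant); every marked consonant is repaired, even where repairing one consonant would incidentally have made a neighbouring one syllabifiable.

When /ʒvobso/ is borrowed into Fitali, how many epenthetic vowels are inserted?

After substitution the input is /hvobso/.
The unsyllabifiable consonants are /h/, /b/; each receives one epenthetic vowel.

2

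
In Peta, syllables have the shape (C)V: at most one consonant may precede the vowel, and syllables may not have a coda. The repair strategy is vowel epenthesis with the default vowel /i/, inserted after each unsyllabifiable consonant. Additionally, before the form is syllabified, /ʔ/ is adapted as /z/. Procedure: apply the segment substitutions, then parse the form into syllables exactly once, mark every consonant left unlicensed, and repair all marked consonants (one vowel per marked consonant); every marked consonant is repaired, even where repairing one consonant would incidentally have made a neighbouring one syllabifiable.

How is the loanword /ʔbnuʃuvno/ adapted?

Substitution: /ʔ/ → /z/, giving /zbnuʃuvno/.
Syllabifying with onset maximization leaves /z/, /b/, /v/ stranded (no codas are permitted; onsets are limited to one consonant).
Each unlicensed consonant becomes the onset of a new syllable: /z/ → /zi/, /b/ → /bi/, /v/ → /vi/.

zibinuʃuvino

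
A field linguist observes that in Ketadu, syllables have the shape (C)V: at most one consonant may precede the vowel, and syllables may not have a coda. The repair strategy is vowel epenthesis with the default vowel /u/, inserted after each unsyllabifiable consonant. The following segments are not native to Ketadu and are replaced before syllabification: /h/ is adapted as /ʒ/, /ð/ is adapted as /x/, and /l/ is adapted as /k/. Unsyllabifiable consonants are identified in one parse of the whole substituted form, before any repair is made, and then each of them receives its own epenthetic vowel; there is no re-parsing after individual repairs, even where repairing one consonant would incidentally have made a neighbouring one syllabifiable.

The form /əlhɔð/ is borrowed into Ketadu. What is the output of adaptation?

əkuʒɔxu

Substitution: /l/ → /k/, /h/ → /ʒ/, /ð/ → /x/, giving /əkʒɔx/.
The consonants /k/, /x/ cannot be parsed into a legal (C)V syllable (no codas are permitted; onsets are limited to one consonant).
Inserting the epenthetic vowel yields /k/ → /ku/, /x/ → /xu/.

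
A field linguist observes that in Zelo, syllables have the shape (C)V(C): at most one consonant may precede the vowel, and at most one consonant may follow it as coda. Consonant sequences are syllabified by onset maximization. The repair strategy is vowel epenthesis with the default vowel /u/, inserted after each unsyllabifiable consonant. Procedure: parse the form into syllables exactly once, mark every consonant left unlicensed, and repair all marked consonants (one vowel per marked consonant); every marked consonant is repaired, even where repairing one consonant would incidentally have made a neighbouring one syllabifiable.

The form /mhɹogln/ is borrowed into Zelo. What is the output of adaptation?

Syllabifying with onset maximization leaves /m/, /h/, /l/, /n/ stranded (at most one coda consonant is licensed; onsets are limited to one consonant).
Epenthesis after each stranded consonant: /m/ → /mu/, /h/ → /hu/, /l/ → /lu/, /n/ → /nu/.

muhuɹoglunu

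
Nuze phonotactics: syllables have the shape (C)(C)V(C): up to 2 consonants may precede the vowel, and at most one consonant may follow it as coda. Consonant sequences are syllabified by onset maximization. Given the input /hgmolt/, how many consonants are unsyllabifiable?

Under (C)(C)V(C), the unsyllabifiable consonants are /h/, /t/ (at most one coda consonant is licensed; onsets may contain at most 2 consonants).

2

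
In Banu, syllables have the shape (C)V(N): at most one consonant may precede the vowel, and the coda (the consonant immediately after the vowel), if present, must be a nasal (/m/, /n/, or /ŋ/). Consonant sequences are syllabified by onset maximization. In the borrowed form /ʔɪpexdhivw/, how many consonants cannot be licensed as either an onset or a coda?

Under (C)V(N), the unsyllabifiable consonants are /x/, /d/, /v/, /w/ (only a nasal (/m/, /n/, or /ŋ/) is licensed in coda position; onsets are limited to one consonant).

4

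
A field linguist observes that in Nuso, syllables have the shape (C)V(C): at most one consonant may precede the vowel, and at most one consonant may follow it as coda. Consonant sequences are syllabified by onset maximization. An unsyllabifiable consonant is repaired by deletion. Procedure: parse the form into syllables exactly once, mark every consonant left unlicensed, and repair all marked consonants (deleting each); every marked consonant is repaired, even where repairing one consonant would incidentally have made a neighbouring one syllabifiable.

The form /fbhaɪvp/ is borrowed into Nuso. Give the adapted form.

haɪv

Under (C)V(C), the unsyllabifiable consonants are /f/, /b/, /p/ (at most one coda consonant is licensed; onsets are limited to one consonant).
Each unlicensed consonant is deleted: /f/, /b/, /p/.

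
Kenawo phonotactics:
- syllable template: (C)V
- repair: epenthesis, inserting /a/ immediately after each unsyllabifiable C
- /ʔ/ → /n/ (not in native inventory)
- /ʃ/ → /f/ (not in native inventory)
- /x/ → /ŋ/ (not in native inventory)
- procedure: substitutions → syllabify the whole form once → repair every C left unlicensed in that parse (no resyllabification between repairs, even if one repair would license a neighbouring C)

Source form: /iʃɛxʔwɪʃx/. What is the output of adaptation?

ifɛŋanawɪfaŋa

Substitution: /ʃ/ → /f/, /x/ → /ŋ/, /ʔ/ → /n/, giving /ifɛŋnwɪfŋ/.
The consonants /ŋ/, /n/, /f/, /ŋ/ cannot be parsed into a legal (C)V syllable (no codas are permitted; onsets are limited to one consonant).
Epenthesis after each stranded consonant: /ŋ/ → /ŋa/, /n/ → /na/, /f/ → /fa/, /ŋ/ → /ŋa/.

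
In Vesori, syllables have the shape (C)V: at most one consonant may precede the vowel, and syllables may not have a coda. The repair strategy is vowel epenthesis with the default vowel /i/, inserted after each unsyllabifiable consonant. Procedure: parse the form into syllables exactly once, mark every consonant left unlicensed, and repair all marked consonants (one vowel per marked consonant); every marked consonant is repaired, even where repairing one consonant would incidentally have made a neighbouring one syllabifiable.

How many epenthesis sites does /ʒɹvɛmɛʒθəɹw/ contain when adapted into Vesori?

The unsyllabifiable consonants are /ʒ/, /ɹ/, /ʒ/, /ɹ/, /w/; each receives one epenthetic vowel.

5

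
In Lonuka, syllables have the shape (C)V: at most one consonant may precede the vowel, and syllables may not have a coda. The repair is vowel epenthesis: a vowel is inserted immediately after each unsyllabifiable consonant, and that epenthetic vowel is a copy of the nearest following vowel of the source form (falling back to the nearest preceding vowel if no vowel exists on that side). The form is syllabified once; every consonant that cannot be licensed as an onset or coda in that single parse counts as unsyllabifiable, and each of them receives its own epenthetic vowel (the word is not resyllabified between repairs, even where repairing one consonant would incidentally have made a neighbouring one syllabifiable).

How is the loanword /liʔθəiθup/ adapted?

Syllabifying with onset maximization leaves /ʔ/, /p/ stranded (no codas are permitted; onsets are limited to one consonant).
Each unlicensed consonant becomes the onset of a new syllable: /ʔ/ → /ʔə/, /p/ → /pu/.

liʔəθəiθupu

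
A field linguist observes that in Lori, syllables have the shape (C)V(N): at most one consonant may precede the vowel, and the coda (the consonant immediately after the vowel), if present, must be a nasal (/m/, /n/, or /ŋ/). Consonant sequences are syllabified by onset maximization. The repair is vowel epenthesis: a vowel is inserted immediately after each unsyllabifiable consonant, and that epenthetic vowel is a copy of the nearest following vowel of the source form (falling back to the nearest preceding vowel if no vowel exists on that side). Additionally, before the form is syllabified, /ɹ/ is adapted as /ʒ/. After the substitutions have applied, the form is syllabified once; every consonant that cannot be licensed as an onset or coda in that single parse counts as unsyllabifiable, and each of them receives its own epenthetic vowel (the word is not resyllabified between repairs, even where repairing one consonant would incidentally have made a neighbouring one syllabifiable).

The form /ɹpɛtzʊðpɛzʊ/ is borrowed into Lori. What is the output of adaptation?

ʒɛpɛtʊzʊðɛpɛzʊ

Substitution: /ɹ/ → /ʒ/, giving /ʒpɛtzʊðpɛzʊ/.
Under (C)V(N), the unsyllabifiable consonants are /ʒ/, /t/, /ð/ (only a nasal (/m/, /n/, or /ŋ/) is licensed in coda position; onsets are limited to one consonant).
Inserting the epenthetic vowel yields /ʒ/ → /ʒɛ/, /t/ → /tʊ/, /ð/ → /ðɛ/.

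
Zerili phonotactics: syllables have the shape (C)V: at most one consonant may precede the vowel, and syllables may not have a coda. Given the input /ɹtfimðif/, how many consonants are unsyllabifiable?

4

Syllabifying with onset maximization leaves /ɹ/, /t/, /m/, /f/ stranded (no codas are permitted; onsets are limited to one consonant).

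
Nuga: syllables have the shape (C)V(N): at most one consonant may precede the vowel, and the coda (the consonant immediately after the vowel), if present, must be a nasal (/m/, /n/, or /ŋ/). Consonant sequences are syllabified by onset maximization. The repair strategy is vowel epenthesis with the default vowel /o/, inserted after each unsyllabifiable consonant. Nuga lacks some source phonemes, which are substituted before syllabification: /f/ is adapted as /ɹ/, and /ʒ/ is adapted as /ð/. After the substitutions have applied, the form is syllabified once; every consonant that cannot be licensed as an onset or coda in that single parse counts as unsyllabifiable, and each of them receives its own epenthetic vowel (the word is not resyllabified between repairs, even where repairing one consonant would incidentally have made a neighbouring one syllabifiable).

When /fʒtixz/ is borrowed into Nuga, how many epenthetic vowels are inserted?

After substitution the input is /ɹðtixz/.
The unsyllabifiable consonants are /ɹ/, /ð/, /x/, /z/; each receives one epenthetic vowel.

4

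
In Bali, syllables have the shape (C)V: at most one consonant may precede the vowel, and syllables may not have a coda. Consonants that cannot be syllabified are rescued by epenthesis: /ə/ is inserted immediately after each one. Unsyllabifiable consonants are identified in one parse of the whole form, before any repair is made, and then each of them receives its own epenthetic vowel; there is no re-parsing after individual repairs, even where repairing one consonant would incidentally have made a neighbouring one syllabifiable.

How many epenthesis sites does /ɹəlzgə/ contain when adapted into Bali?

2

The unsyllabifiable consonants are /l/, /z/; each receives one epenthetic vowel.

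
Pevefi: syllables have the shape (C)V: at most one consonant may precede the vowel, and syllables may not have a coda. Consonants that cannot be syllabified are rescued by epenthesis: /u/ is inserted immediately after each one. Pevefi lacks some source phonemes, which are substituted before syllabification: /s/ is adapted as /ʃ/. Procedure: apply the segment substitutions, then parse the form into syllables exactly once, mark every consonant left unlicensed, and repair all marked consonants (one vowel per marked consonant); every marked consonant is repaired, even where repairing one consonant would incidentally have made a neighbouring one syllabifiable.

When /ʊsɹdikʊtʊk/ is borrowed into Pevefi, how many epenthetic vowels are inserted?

3

After substitution the input is /ʊʃɹdikʊtʊk/.
The unsyllabifiable consonants are /ʃ/, /ɹ/, /k/; each receives one epenthetic vowel.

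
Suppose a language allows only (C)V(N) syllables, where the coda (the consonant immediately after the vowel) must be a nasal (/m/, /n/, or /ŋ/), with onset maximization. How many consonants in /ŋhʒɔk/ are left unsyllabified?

Under (C)V(N), the unsyllabifiable consonants are /ŋ/, /h/, /k/ (only a nasal (/m/, /n/, or /ŋ/) is licensed in coda position; onsets are limited to one consonant).

3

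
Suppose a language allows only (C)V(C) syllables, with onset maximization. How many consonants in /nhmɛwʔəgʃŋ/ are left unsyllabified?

4

The consonants /n/, /h/, /ʃ/, /ŋ/ cannot be parsed into a legal (C)V(C) syllable (at most one coda consonant is licensed; onsets are limited to one consonant).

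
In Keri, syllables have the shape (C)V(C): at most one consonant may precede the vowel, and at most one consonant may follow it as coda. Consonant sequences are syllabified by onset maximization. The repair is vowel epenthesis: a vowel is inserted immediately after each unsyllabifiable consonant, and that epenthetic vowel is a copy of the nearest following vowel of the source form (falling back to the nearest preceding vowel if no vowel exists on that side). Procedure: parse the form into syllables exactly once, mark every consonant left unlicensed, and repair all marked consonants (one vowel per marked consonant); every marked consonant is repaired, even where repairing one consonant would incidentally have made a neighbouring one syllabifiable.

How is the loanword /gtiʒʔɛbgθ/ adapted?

Syllabifying with onset maximization leaves /g/, /g/, /θ/ stranded (at most one coda consonant is licensed; onsets are limited to one consonant).
Inserting the epenthetic vowel yields /g/ → /gi/, /g/ → /gɛ/, /θ/ → /θɛ/.

gitiʒʔɛbgɛθɛ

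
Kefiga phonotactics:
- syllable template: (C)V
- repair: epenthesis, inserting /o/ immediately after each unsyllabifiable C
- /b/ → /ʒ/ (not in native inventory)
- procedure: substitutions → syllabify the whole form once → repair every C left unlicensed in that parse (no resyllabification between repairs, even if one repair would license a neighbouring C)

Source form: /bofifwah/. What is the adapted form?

ʒofifowaho

Substitution: /b/ → /ʒ/, giving /ʒofifwah/.
Under (C)V, the unsyllabifiable consonants are /f/, /h/ (no codas are permitted; onsets are limited to one consonant).
Each unlicensed consonant becomes the onset of a new syllable: /f/ → /fo/, /h/ → /ho/.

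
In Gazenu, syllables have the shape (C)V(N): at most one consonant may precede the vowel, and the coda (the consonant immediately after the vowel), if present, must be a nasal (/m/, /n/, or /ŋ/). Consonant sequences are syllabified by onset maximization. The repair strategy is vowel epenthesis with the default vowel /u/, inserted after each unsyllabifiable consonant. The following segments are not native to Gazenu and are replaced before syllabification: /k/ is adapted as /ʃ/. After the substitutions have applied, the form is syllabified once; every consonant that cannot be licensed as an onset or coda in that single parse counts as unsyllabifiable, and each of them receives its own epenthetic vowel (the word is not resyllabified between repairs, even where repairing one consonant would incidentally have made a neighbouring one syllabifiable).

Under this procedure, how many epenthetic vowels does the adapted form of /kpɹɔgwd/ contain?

5

After substitution the input is /ʃpɹɔgwd/.
The unsyllabifiable consonants are /ʃ/, /p/, /g/, /w/, /d/; each receives one epenthetic vowel.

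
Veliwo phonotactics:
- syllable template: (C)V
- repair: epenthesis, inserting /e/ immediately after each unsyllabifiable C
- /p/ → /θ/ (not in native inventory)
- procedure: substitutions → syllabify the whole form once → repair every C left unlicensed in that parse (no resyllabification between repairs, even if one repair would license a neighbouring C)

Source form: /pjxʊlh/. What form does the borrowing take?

θejexʊlehe

Substitution: /p/ → /θ/, giving /θjxʊlh/.
Under (C)V, the unsyllabifiable consonants are /θ/, /j/, /l/, /h/ (no codas are permitted; onsets are limited to one consonant).
Each unlicensed consonant becomes the onset of a new syllable: /θ/ → /θe/, /j/ → /je/, /l/ → /le/, /h/ → /he/.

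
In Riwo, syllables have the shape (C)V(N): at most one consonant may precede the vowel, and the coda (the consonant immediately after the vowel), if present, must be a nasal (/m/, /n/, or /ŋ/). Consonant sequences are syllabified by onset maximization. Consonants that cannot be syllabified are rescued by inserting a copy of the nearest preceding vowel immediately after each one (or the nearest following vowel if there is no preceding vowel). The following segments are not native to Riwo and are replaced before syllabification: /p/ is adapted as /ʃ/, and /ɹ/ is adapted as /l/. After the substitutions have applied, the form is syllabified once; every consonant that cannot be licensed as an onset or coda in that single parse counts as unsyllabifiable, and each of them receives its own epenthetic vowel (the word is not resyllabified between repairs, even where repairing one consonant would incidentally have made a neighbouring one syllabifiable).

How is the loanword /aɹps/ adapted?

Substitution: /ɹ/ → /l/, /p/ → /ʃ/, giving /alʃs/.
Syllabifying with onset maximization leaves /l/, /ʃ/, /s/ stranded (only a nasal (/m/, /n/, or /ŋ/) is licensed in coda position; onsets are limited to one consonant).
Epenthesis after each stranded consonant: /l/ → /la/, /ʃ/ → /ʃa/, /s/ → /sa/.

alaʃasa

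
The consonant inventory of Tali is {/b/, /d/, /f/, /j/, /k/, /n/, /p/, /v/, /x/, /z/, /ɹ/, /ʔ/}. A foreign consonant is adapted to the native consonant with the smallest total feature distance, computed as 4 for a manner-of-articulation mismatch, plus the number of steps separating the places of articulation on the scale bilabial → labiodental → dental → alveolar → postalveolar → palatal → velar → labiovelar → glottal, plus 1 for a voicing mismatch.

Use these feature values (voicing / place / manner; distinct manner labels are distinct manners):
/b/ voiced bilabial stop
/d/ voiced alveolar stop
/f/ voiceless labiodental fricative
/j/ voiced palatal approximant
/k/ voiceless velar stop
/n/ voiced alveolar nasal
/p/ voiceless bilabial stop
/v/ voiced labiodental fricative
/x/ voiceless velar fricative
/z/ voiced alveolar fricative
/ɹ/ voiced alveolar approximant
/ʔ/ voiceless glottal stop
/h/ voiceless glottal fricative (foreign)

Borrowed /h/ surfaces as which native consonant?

x

/x/ is closest: same manner (fricative), place distance 2 (glottal→velar), same voicing; total 2. Next closest is /ʔ/ at distance 4.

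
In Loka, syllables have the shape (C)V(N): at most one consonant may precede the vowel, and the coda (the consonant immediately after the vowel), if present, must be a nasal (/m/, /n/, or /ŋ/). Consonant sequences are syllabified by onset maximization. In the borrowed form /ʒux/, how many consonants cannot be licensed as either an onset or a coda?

Under (C)V(N), the unsyllabifiable consonants are /x/ (only a nasal (/m/, /n/, or /ŋ/) is licensed in coda position; onsets are limited to one consonant).

1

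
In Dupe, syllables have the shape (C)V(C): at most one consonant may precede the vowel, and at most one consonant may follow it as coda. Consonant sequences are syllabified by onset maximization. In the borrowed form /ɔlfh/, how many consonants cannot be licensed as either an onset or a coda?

The consonants /f/, /h/ cannot be parsed into a legal (C)V(C) syllable (at most one coda consonant is licensed; onsets are limited to one consonant).

2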